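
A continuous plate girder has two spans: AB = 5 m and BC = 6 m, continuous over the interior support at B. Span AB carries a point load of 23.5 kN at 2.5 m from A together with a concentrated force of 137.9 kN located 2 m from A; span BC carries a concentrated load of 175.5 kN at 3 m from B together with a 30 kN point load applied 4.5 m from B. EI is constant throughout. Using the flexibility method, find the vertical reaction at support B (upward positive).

Release continuity at B by inserting a hinge; the redundant is the internal moment M_B. The primary structure is two simply-supported spans AB and BC.
Rotations at B on the released spans (each span's end-slope, ×1/EI):
  span AB: point load 23.5 at a = 2.5: Pab(L + a)/(6LEI) = 36.72/EI
  span AB: point load 137.9 at a = 2: Pab(L + a)/(6LEI) = 193.1/EI
  span BC: point load 175.5 at a = 3: Pab(L + b)/(6LEI) = 394.9/EI
  span BC: point load 30 at a = 4.5: Pab(L + b)/(6LEI) = 42.19/EI
  relative rotation θ_0 = (229.8 + 437.1)/EI = 666.8/EI
A unit hogging moment at B produces rotation L₁/(3EI) + L₂/(3EI) = 3.667/EI.
Compatibility: M_B·(L₁+L₂)/(3EI) = θ_0, giving M_B = 181.9 kN·m (hogging).
Span AB, ΣM about A with M_B applied at B: R_B^{AB}·5 = 334.6 + 181.9, so R_B^{AB} = 103.3 kN and R_A = 161.4 − 103.3 = 58.12 kN.
Span BC, ΣM about C: R_B^{BC}·6 = 571.5 + 181.9, so R_B^{BC} = 125.6 kN and R_C = 205.5 − 125.6 = 79.94 kN.
R_B = 103.3 + 125.6 = 228.8 kN.

R_B = 228.8 kN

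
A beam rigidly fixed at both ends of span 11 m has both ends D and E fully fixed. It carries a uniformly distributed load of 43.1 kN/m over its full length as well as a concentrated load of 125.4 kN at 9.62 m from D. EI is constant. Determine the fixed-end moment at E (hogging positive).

Take the two fixed-end moments M_D, M_E as redundants; the released structure is the simple span DE.
On the primary (simply-supported) span, the end slopes from the loading are:
  at D: UDL 43.1: wL³/(24EI) = 2390/EI
  at E: UDL 43.1: wL³/(24EI) = 2390/EI
  at D: point load 125.4 at a = 9.62: Pab(L + b)/(6LEI) = 312.3/EI
  at E: point load 125.4 at a = 9.62: Pab(L + a)/(6LEI) = 520.1/EI
  θ_D0 = 2703/EI,  θ_E0 = 2910/EI
Flexibility coefficients: a unit moment at one end gives L/(3EI) there and L/(6EI) at the far end, so f₁₁ = f₂₂ = 3.667/EI and f₁₂ = f₂₁ = 1.833/EI.
Compatibility — zero rotation at each built-in end:
  3.667 M_D + 1.833 M_E = 2703
  1.833 M_D + 3.667 M_E = 2910
Solving the pair gives M_D = 453.6 kN·m and M_E = 566.9 kN·m (hogging).

M_E = 566.9 kN·m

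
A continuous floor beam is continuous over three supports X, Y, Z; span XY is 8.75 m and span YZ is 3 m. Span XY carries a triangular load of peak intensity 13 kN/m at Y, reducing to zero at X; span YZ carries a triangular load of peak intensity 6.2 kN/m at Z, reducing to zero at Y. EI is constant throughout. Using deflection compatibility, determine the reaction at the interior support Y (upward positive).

R_Y = 63.51 kN

Release continuity at Y by inserting a hinge; the redundant is the internal moment M_Y. The primary structure is two simply-supported spans XY and YZ.
End slopes at the hinge Y, treating each span as simply supported:
  span XY: triangular load, peak 13: w₀L³/(45EI) = 193.5/EI
  span YZ: triangular load, peak 6.2: 7w₀L³/(360EI) = 3.255/EI
  relative rotation θ_0 = (193.5 + 3.255)/EI = 196.8/EI
A unit hogging moment at Y produces rotation L₁/(3EI) + L₂/(3EI) = 3.917/EI.
Slope continuity at Y: θ_0 = M_Y·3.917/EI, so M_Y = 196.8/3.917 = 50.24 kN·m (hogging).
Span XY, ΣM about X with M_Y applied at Y: R_Y^{XY}·8.75 = 331.8 + 50.24, so R_Y^{XY} = 43.66 kN and R_X = 56.88 − 43.66 = 13.22 kN.
Span YZ, ΣM about Z: R_Y^{YZ}·3 = 9.3 + 50.24, so R_Y^{YZ} = 19.85 kN and R_Z = 9.3 − 19.85 = -10.55 kN.
R_Y = 43.66 + 19.85 = 63.51 kN.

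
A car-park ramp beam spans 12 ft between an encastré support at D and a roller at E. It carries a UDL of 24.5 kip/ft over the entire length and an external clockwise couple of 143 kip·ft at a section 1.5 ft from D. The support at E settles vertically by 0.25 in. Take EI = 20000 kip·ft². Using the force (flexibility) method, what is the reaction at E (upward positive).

R_E = 113.7 kip

Take the reaction at E as the redundant and release it; the primary structure is a cantilever fixed at D.
Primary-structure tip deflection at E by superposition:
  UDL 24.5: wL⁴/(8EI) = 63504/EI
  clockwise couple 143 at a = 1.5: M₀a(2L − a)/(2EI) = 2413/EI
  δ_0 = 65917/EI
Flexibility coefficient — unit upward force at E: δ_{EE} = L³/(3EI) = 576/EI.
With EI = 20000 kip·ft²: δ_0 = 3.2959 ft and δ_{EE} = 0.0288 ft/kip.
Compatibility — the beam at E must follow the support down by 0.02083 ft: δ_0 − R_E·δ_{EE} = 0.02083, so R_E = (3.2959 − 0.02083)/0.0288 = 113.7 kip.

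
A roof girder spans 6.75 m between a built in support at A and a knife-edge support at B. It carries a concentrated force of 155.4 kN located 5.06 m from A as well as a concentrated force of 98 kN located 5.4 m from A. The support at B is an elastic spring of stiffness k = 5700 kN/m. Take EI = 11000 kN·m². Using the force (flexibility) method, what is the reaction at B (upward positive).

R_B = 164.2 kN

Choose R_B as the redundant. The primary structure is the cantilever fixed at A.
Deflection at B on the released cantilever, summing each load's contribution:
  point load 155.4 at a = 5.06: Pa²(3L − a)/(6EI) = 10073/EI
  point load 98 at a = 5.4: Pa²(3L − a)/(6EI) = 7073/EI
  δ_0 = 17146/EI
Flexibility coefficient — unit upward force at B: δ_{BB} = L³/(3EI) = 102.5/EI.
With EI = 11000 kN·m²: δ_0 = 1.5587 m and δ_{BB} = 0.00932 m/kN.
Compatibility — the spring shortens by R_B/k under the reaction it provides: δ_0 − R_B·δ_{BB} = R_B/k. With 1/k = 0.000175 m/kN, R_B = δ_0 / (δ_{BB} + 1/k) = 1.5587 / (0.00932 + 0.000175) = 164.2 kN.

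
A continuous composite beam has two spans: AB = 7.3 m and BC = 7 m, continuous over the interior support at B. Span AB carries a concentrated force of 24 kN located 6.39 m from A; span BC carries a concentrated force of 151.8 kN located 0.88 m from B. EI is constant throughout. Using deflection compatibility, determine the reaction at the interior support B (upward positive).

Take M_B as the redundant. Released structure: two simple spans AB and BC with a hinge at B.
End slopes at the hinge B, treating each span as simply supported:
  span AB: point load 24 at a = 6.39: Pab(L + a)/(6LEI) = 43.62/EI
  span BC: point load 151.8 at a = 0.88: Pab(L + b)/(6LEI) = 255.4/EI
  relative rotation θ_0 = (43.62 + 255.4)/EI = 299/EI
A unit hogging moment at B produces rotation L₁/(3EI) + L₂/(3EI) = 4.767/EI.
Slope continuity at B: θ_0 = M_B·4.767/EI, so M_B = 299/4.767 = 62.73 kN·m (hogging).
Span AB, ΣM about A with M_B applied at B: R_B^{AB}·7.3 = 153.4 + 62.73, so R_B^{AB} = 29.6 kN and R_A = 24 − 29.6 = -5.601 kN.
Span BC, ΣM about C: R_B^{BC}·7 = 929 + 62.73, so R_B^{BC} = 141.7 kN and R_C = 151.8 − 141.7 = 10.12 kN.
R_B = 29.6 + 141.7 = 171.3 kN.

R_B = 171.3 kN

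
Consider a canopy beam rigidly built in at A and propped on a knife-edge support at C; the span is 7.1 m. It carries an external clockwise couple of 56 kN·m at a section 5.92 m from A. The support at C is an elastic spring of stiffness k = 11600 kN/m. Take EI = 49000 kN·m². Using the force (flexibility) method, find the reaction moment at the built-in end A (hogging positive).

M_A = -22.89 kN·m

Take the reaction at C as the redundant and release it; the primary structure is a cantilever fixed at A.
Deflection at C on the released cantilever, summing each load's contribution:
  clockwise couple 56 at a = 5.92: M₀a(2L − a)/(2EI) = 1372/EI
Tip deflection under a unit load at C: L³/(3EI) = 119.3/EI.
With EI = 49000 kN·m²: δ_0 = 0.02801 m and δ_{CC} = 0.002435 m/kN.
Compatibility — the spring shortens by R_C/k under the reaction it provides: δ_0 − R_C·δ_{CC} = R_C/k. With 1/k = 0.000086 m/kN, R_C = δ_0 / (δ_{CC} + 1/k) = 0.02801 / (0.002435 + 0.000086) = 11.11 kN.
Moment equilibrium about A: M_A = Σ(load moments about A) − R_C·L = 56 − 11.11×7.1 = -22.89 kN·m.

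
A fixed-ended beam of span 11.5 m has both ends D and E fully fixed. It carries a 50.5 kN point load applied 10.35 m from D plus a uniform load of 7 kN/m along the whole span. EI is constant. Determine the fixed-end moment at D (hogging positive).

Release both end moments; the primary structure is a simply-supported span DE with redundants M_D and M_E.
Simple-span end rotations at D and E under the given loads:
  at D: point load 50.5 at a = 10.35: Pab(L + b)/(6LEI) = 110.2/EI
  at E: point load 50.5 at a = 10.35: Pab(L + a)/(6LEI) = 190.3/EI
  at D: UDL 7: wL³/(24EI) = 443.6/EI
  at E: UDL 7: wL³/(24EI) = 443.6/EI
  θ_D0 = 553.8/EI,  θ_E0 = 633.9/EI
Flexibility coefficients: a unit moment at one end gives L/(3EI) there and L/(6EI) at the far end, so f₁₁ = f₂₂ = 3.833/EI and f₁₂ = f₂₁ = 1.917/EI.
Compatibility — zero rotation at each built-in end:
  3.833 M_D + 1.917 M_E = 553.8
  1.917 M_D + 3.833 M_E = 633.9
Solving the pair gives M_D = 82.37 kN·m and M_E = 124.2 kN·m (hogging).

M_D = 82.37 kN·m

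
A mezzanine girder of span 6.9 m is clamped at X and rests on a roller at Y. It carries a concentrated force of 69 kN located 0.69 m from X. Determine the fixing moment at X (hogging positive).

M_X = 40.71 kN·m

Choose R_Y as the redundant. The primary structure is the cantilever fixed at X.
Free-end deflection of the primary structure under the applied loading (downward +):
  point load 69 at a = 0.69: Pa²(3L − a)/(6EI) = 109.6/EI
Tip deflection under a unit load at Y: L³/(3EI) = 109.5/EI.
Compatibility at Y: δ_0 − R_Y·δ_{YY} = 0, so R_Y = 109.6/109.5 = 1 kN.
Moment equilibrium about X: M_X = Σ(load moments about X) − R_Y·L = 47.61 − 1×6.9 = 40.71 kN·m.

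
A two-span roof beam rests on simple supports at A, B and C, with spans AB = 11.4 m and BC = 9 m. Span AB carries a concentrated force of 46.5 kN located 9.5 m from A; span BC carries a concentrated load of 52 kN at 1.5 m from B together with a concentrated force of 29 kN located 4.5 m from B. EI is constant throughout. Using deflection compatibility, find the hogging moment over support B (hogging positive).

Take M_B as the redundant. Released structure: two simple spans AB and BC with a hinge at B.
Discontinuity in slope at B on the released structure — sum the simple-span end rotations:
  span AB: point load 46.5 at a = 9.5: Pab(L + a)/(6LEI) = 256.5/EI
  span BC: point load 52 at a = 1.5: Pab(L + b)/(6LEI) = 178.8/EI
  span BC: point load 29 at a = 4.5: Pab(L + b)/(6LEI) = 146.8/EI
  relative rotation θ_0 = (256.5 + 325.6)/EI = 582/EI
A unit hogging moment at B produces rotation L₁/(3EI) + L₂/(3EI) = 6.8/EI.
Slope continuity at B: θ_0 = M_B·6.8/EI, so M_B = 582/6.8 = 85.59 kN·m (hogging).

M_B = 85.59 kN·m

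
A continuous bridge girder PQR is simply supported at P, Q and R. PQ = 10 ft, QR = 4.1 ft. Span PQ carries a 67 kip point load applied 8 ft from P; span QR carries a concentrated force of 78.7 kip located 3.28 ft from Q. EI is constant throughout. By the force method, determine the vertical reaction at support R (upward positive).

R_R = 44.07 kip

Insert a hinge at Q; M_Q is the redundant, and each span becomes simply supported.
End slopes at the hinge Q, treating each span as simply supported:
  span PQ: point load 67 at a = 8: Pab(L + a)/(6LEI) = 321.6/EI
  span QR: point load 78.7 at a = 3.28: Pab(L + b)/(6LEI) = 42.33/EI
  relative rotation θ_0 = (321.6 + 42.33)/EI = 363.9/EI
A unit hogging moment at Q produces rotation L₁/(3EI) + L₂/(3EI) = 4.7/EI.
Compatibility: M_Q·(L₁+L₂)/(3EI) = θ_0, giving M_Q = 77.43 kip·ft (hogging).
Span QR, ΣM about R: R_Q^{QR}·4.1 = 64.53 + 77.43, so R_Q^{QR} = 34.63 kip and R_R = 78.7 − 34.63 = 44.07 kip.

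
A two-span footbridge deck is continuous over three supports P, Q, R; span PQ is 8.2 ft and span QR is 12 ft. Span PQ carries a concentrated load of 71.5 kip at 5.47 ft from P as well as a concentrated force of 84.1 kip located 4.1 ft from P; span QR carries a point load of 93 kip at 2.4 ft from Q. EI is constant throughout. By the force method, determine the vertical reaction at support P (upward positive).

Insert a hinge at Q; M_Q is the redundant, and each span becomes simply supported.
Rotations at Q on the released spans (each span's end-slope, ×1/EI):
  span PQ: point load 71.5 at a = 5.47: Pab(L + a)/(6LEI) = 296.7/EI
  span PQ: point load 84.1 at a = 4.1: Pab(L + a)/(6LEI) = 353.4/EI
  span QR: point load 93 at a = 2.4: Pab(L + b)/(6LEI) = 642.8/EI
  relative rotation θ_0 = (650.1 + 642.8)/EI = 1293/EI
A unit hogging moment at Q produces rotation L₁/(3EI) + L₂/(3EI) = 6.733/EI.
Slope continuity at Q: θ_0 = M_Q·6.733/EI, so M_Q = 1293/6.733 = 192 kip·ft (hogging).
Span PQ, ΣM about P with M_Q applied at Q: R_Q^{PQ}·8.2 = 735.9 + 192, so R_Q^{PQ} = 113.2 kip and R_P = 155.6 − 113.2 = 42.44 kip.

R_P = 42.44 kip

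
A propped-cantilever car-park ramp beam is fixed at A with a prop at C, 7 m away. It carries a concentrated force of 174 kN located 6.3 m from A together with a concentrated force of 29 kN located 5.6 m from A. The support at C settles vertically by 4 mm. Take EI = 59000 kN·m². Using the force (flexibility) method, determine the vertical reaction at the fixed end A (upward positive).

Remove the prop at C; the released (primary) structure is a cantilever built in at A.
Primary-structure tip deflection at C by superposition:
  point load 174 at a = 6.3: Pa²(3L − a)/(6EI) = 16920/EI
  point load 29 at a = 5.6: Pa²(3L − a)/(6EI) = 2334/EI
  δ_0 = 19254/EI
Flexibility coefficient — unit upward force at C: δ_{CC} = L³/(3EI) = 114.3/EI.
With EI = 59000 kN·m²: δ_0 = 0.32634 m and δ_{CC} = 0.001938 m/kN.
Compatibility — the beam at C must follow the support down by 0.004 m: δ_0 − R_C·δ_{CC} = 0.004, so R_C = (0.32634 − 0.004)/0.001938 = 166.3 kN.
Vertical equilibrium: R_A = ΣP − R_C = 203 − 166.3 = 36.66 kN.

R_A = 36.66 kN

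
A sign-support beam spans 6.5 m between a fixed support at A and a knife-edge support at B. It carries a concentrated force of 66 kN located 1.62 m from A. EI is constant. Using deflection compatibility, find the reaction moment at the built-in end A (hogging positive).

M_A = 70.27 kN·m

Release the roller at B. Primary structure: cantilever fixed at A.
Downward deflection at the released point B due to the loads:
  point load 66 at a = 1.62: Pa²(3L − a)/(6EI) = 516.2/EI
Tip deflection under a unit load at B: L³/(3EI) = 91.54/EI.
Compatibility at B: δ_0 − R_B·δ_{BB} = 0, so R_B = 516.2/91.54 = 5.639 kN.
Moment equilibrium about A: M_A = Σ(load moments about A) − R_B·L = 106.9 − 5.639×6.5 = 70.27 kN·m.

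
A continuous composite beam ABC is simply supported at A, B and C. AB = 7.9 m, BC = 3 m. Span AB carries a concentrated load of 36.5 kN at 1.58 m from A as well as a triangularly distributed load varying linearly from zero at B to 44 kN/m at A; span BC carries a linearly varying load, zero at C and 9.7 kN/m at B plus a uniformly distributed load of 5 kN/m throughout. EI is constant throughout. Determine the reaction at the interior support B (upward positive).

Take M_B as the redundant. Released structure: two simple spans AB and BC with a hinge at B.
Discontinuity in slope at B on the released structure — sum the simple-span end rotations:
  span AB: point load 36.5 at a = 1.58: Pab(L + a)/(6LEI) = 72.89/EI
  span AB: triangular load, peak 44: 7w₀L³/(360EI) = 421.8/EI
  span BC: triangular load, peak 9.7: w₀L³/(45EI) = 5.82/EI
  span BC: UDL 5: wL³/(24EI) = 5.625/EI
  relative rotation θ_0 = (494.7 + 11.45)/EI = 506.2/EI
A unit hogging moment at B produces rotation L₁/(3EI) + L₂/(3EI) = 3.633/EI.
Slope continuity at B: θ_0 = M_B·3.633/EI, so M_B = 506.2/3.633 = 139.3 kN·m (hogging).
Span AB, ΣM about A with M_B applied at B: R_B^{AB}·7.9 = 515.3 + 139.3, so R_B^{AB} = 82.87 kN and R_A = 210.3 − 82.87 = 127.4 kN.
Span BC, ΣM about C: R_B^{BC}·3 = 51.6 + 139.3, so R_B^{BC} = 63.64 kN and R_C = 29.55 − 63.64 = -34.09 kN.
R_B = 82.87 + 63.64 = 146.5 kN.

R_B = 146.5 kN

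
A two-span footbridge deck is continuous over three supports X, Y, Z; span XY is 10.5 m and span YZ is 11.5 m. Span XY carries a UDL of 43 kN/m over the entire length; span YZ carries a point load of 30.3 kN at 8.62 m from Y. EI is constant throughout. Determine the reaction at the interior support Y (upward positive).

R_Y = 288.8 kN

Insert a hinge at Y; M_Y is the redundant, and each span becomes simply supported.
End slopes at the hinge Y, treating each span as simply supported:
  span XY: UDL 43: wL³/(24EI) = 2074/EI
  span YZ: point load 30.3 at a = 8.62: Pab(L + b)/(6LEI) = 156.8/EI
  relative rotation θ_0 = (2074 + 156.8)/EI = 2231/EI
A unit hogging moment at Y produces rotation L₁/(3EI) + L₂/(3EI) = 7.333/EI.
Slope continuity at Y: θ_0 = M_Y·7.333/EI, so M_Y = 2231/7.333 = 304.2 kN·m (hogging).
Span XY, ΣM about X with M_Y applied at Y: R_Y^{XY}·10.5 = 2370 + 304.2, so R_Y^{XY} = 254.7 kN and R_X = 451.5 − 254.7 = 196.8 kN.
Span YZ, ΣM about Z: R_Y^{YZ}·11.5 = 87.26 + 304.2, so R_Y^{YZ} = 34.04 kN and R_Z = 30.3 − 34.04 = -3.741 kN.
R_Y = 254.7 + 34.04 = 288.8 kN.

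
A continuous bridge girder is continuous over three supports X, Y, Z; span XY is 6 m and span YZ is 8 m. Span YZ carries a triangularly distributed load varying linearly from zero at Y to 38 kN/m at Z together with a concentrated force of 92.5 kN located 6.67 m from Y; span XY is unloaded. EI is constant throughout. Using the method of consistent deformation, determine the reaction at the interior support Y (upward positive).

R_Y = 99.66 kN

Release continuity at Y by inserting a hinge; the redundant is the internal moment M_Y. The primary structure is two simply-supported spans XY and YZ.
End slopes at the hinge Y, treating each span as simply supported:
  span YZ: triangular load, peak 38: 7w₀L³/(360EI) = 378.3/EI
  span YZ: point load 92.5 at a = 6.67: Pab(L + b)/(6LEI) = 159.5/EI
  relative rotation θ_0 = (0 + 537.8)/EI = 537.8/EI
A unit hogging moment at Y produces rotation L₁/(3EI) + L₂/(3EI) = 4.667/EI.
Slope continuity at Y: θ_0 = M_Y·4.667/EI, so M_Y = 537.8/4.667 = 115.2 kN·m (hogging).
Span XY, ΣM about X with M_Y applied at Y: R_Y^{XY}·6 = 0 + 115.2, so R_Y^{XY} = 19.21 kN and R_X = 0 − 19.21 = -19.21 kN.
Span YZ, ΣM about Z: R_Y^{YZ}·8 = 528.4 + 115.2, so R_Y^{YZ} = 80.45 kN and R_Z = 244.5 − 80.45 = 164 kN.
R_Y = 19.21 + 80.45 = 99.66 kN.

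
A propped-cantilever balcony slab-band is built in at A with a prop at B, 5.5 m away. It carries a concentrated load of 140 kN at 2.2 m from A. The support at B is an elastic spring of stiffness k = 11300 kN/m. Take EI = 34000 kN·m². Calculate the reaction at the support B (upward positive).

R_B = 27.62 kN

Remove the prop at B; the released (primary) structure is a cantilever built in at A.
Deflection at B on the released cantilever, summing each load's contribution:
  point load 140 at a = 2.2: Pa²(3L − a)/(6EI) = 1615/EI
Tip deflection under a unit load at B: L³/(3EI) = 55.46/EI.
With EI = 34000 kN·m²: δ_0 = 0.047498 m and δ_{BB} = 0.001631 m/kN.
Compatibility — the spring shortens by R_B/k under the reaction it provides: δ_0 − R_B·δ_{BB} = R_B/k. With 1/k = 0.000088 m/kN, R_B = δ_0 / (δ_{BB} + 1/k) = 0.047498 / (0.001631 + 0.000088) = 27.62 kN.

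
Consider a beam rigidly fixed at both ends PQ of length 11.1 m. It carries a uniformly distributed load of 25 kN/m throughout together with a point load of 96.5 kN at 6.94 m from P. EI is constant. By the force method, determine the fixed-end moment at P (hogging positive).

M_P = 350.8 kN·m

Release both end moments; the primary structure is a simply-supported span PQ with redundants M_P and M_Q.
Simple-span end rotations at P and Q under the given loads:
  at P: UDL 25: wL³/(24EI) = 1425/EI
  at Q: UDL 25: wL³/(24EI) = 1425/EI
  at P: point load 96.5 at a = 6.94: Pab(L + b)/(6LEI) = 638.4/EI
  at Q: point load 96.5 at a = 6.94: Pab(L + a)/(6LEI) = 754.6/EI
  θ_P0 = 2063/EI,  θ_Q0 = 2179/EI
Flexibility coefficients: a unit moment at one end gives L/(3EI) there and L/(6EI) at the far end, so f₁₁ = f₂₂ = 3.7/EI and f₁₂ = f₂₁ = 1.85/EI.
Compatibility — zero rotation at each built-in end:
  3.7 M_P + 1.85 M_Q = 2063
  1.85 M_P + 3.7 M_Q = 2179
Solving the pair gives M_P = 350.8 kN·m and M_Q = 413.6 kN·m (hogging).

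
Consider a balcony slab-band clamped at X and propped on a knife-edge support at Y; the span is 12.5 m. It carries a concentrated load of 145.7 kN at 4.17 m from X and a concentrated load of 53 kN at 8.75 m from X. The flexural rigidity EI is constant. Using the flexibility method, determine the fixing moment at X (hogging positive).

M_X = 427.8 kN·m

Release the roller at Y. Primary structure: cantilever fixed at X.
Deflection at Y on the released cantilever, summing each load's contribution:
  point load 145.7 at a = 4.17: Pa²(3L − a)/(6EI) = 14074/EI
  point load 53 at a = 8.75: Pa²(3L − a)/(6EI) = 19444/EI
  δ_0 = 33518/EI
Tip deflection under a unit load at Y: L³/(3EI) = 651/EI.
The prop prevents deflection at Y: R_Y = δ_0/δ_{YY} = 33518/651 = 51.48 kN.
Moment equilibrium about X: M_X = Σ(load moments about X) − R_Y·L = 1071 − 51.48×12.5 = 427.8 kN·m.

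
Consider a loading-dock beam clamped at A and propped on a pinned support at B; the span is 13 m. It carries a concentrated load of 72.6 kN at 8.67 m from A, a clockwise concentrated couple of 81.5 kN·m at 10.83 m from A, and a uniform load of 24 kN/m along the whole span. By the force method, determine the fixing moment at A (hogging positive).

Release the roller at B. Primary structure: cantilever fixed at A.
Downward deflection at the released point B due to the loads:
  point load 72.6 at a = 8.67: Pa²(3L − a)/(6EI) = 27586/EI
  clockwise couple 81.5 at a = 10.83: M₀a(2L − a)/(2EI) = 6695/EI
  UDL 24: wL⁴/(8EI) = 85683/EI
  δ_0 = 119964/EI
Flexibility coefficient — unit upward force at B: δ_{BB} = L³/(3EI) = 732.3/EI.
The prop prevents deflection at B: R_B = δ_0/δ_{BB} = 119964/732.3 = 163.8 kN.
Moment equilibrium about A: M_A = Σ(load moments about A) − R_B·L = 2739 − 163.8×13 = 609.4 kN·m.

M_A = 609.4 kN·m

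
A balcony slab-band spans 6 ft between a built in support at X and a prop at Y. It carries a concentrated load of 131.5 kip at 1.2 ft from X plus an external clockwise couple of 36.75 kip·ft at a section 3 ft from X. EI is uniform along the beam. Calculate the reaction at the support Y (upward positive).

R_Y = 14.25 kip

Choose R_Y as the redundant. The primary structure is the cantilever fixed at X.
Primary-structure tip deflection at Y by superposition:
  point load 131.5 at a = 1.2: Pa²(3L − a)/(6EI) = 530.2/EI
  clockwise couple 36.75 at a = 3: M₀a(2L − a)/(2EI) = 496.1/EI
  δ_0 = 1026/EI
Flexibility coefficient — unit upward force at Y: δ_{YY} = L³/(3EI) = 72/EI.
The prop prevents deflection at Y: R_Y = δ_0/δ_{YY} = 1026/72 = 14.25 kip.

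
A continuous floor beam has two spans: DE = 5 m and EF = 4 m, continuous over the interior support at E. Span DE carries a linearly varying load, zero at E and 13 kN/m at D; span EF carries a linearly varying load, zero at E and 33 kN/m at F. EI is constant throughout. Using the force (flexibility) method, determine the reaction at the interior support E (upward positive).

R_E = 43.73 kN

Insert a hinge at E; M_E is the redundant, and each span becomes simply supported.
End slopes at the hinge E, treating each span as simply supported:
  span DE: triangular load, peak 13: 7w₀L³/(360EI) = 31.6/EI
  span EF: triangular load, peak 33: 7w₀L³/(360EI) = 41.07/EI
  relative rotation θ_0 = (31.6 + 41.07)/EI = 72.66/EI
A unit hogging moment at E produces rotation L₁/(3EI) + L₂/(3EI) = 3/EI.
Slope continuity at E: θ_0 = M_E·3/EI, so M_E = 72.66/3 = 24.22 kN·m (hogging).
Span DE, ΣM about D with M_E applied at E: R_E^{DE}·5 = 54.17 + 24.22, so R_E^{DE} = 15.68 kN and R_D = 32.5 − 15.68 = 16.82 kN.
Span EF, ΣM about F: R_E^{EF}·4 = 88 + 24.22, so R_E^{EF} = 28.06 kN and R_F = 66 − 28.06 = 37.94 kN.
R_E = 15.68 + 28.06 = 43.73 kN.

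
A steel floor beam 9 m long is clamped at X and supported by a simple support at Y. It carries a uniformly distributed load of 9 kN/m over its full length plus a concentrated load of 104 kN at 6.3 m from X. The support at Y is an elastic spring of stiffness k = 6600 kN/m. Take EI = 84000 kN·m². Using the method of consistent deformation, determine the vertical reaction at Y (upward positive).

Release the roller at Y. Primary structure: cantilever fixed at X.
Downward deflection at the released point Y due to the loads:
  UDL 9: wL⁴/(8EI) = 7381/EI
  point load 104 at a = 6.3: Pa²(3L − a)/(6EI) = 14241/EI
  δ_0 = 21622/EI
Flexibility coefficient — unit upward force at Y: δ_{YY} = L³/(3EI) = 243/EI.
With EI = 84000 kN·m²: δ_0 = 0.2574 m and δ_{YY} = 0.002893 m/kN.
Compatibility — the spring shortens by R_Y/k under the reaction it provides: δ_0 − R_Y·δ_{YY} = R_Y/k. With 1/k = 0.000152 m/kN, R_Y = δ_0 / (δ_{YY} + 1/k) = 0.2574 / (0.002893 + 0.000152) = 84.55 kN.

R_Y = 84.55 kN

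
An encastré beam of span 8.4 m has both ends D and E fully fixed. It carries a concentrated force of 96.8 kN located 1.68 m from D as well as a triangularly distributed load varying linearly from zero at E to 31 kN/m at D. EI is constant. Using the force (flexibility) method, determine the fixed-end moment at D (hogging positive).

Release both end moments; the primary structure is a simply-supported span DE with redundants M_D and M_E.
Simple-span end rotations at D and E under the given loads:
  at D: point load 96.8 at a = 1.68: Pab(L + b)/(6LEI) = 327.8/EI
  at E: point load 96.8 at a = 1.68: Pab(L + a)/(6LEI) = 218.6/EI
  at D: triangular load, peak 31: w₀L³/(45EI) = 408.3/EI
  at E: triangular load, peak 31: 7w₀L³/(360EI) = 357.3/EI
  θ_D0 = 736.2/EI,  θ_E0 = 575.8/EI
Flexibility coefficients: a unit moment at one end gives L/(3EI) there and L/(6EI) at the far end, so f₁₁ = f₂₂ = 2.8/EI and f₁₂ = f₂₁ = 1.4/EI.
Compatibility — zero rotation at each built-in end:
  2.8 M_D + 1.4 M_E = 736.2
  1.4 M_D + 2.8 M_E = 575.8
Solving the pair gives M_D = 213.4 kN·m and M_E = 98.93 kN·m (hogging).

M_D = 213.4 kN·m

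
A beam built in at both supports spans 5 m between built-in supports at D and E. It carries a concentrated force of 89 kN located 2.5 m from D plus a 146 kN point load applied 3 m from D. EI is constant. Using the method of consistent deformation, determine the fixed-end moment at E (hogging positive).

Take the two fixed-end moments M_D, M_E as redundants; the released structure is the simple span DE.
End rotations of the released simple span under the applied load (×1/EI):
  at D: point load 89 at a = 2.5: Pab(L + b)/(6LEI) = 139.1/EI
  at E: point load 89 at a = 2.5: Pab(L + a)/(6LEI) = 139.1/EI
  at D: point load 146 at a = 3: Pab(L + b)/(6LEI) = 204.4/EI
  at E: point load 146 at a = 3: Pab(L + a)/(6LEI) = 233.6/EI
  θ_D0 = 343.5/EI,  θ_E0 = 372.7/EI
Flexibility coefficients: a unit moment at one end gives L/(3EI) there and L/(6EI) at the far end, so f₁₁ = f₂₂ = 1.667/EI and f₁₂ = f₂₁ = 0.8333/EI.
Compatibility — zero rotation at each built-in end:
  1.667 M_D + 0.8333 M_E = 343.5
  0.8333 M_D + 1.667 M_E = 372.7
Solving the pair gives M_D = 125.7 kN·m and M_E = 160.7 kN·m (hogging).

M_E = 160.7 kN·m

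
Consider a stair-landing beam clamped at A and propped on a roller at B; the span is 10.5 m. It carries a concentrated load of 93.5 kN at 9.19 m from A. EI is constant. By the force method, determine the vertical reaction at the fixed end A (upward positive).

Choose R_B as the redundant. The primary structure is the cantilever fixed at A.
Primary-structure tip deflection at B by superposition:
  point load 93.5 at a = 9.19: Pa²(3L − a)/(6EI) = 29362/EI
Tip deflection under a unit load at B: L³/(3EI) = 385.9/EI.
Compatibility at B: δ_0 − R_B·δ_{BB} = 0, so R_B = 29362/385.9 = 76.09 kN.
Vertical equilibrium: R_A = ΣP − R_B = 93.5 − 76.09 = 17.41 kN.

R_A = 17.41 kN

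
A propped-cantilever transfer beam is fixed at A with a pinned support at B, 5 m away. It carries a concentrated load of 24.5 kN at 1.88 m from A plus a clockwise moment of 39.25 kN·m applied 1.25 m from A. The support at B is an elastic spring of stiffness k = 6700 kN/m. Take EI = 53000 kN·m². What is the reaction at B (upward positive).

R_B = 8.149 kN

Choose R_B as the redundant. The primary structure is the cantilever fixed at A.
Free-end deflection of the primary structure under the applied loading (downward +):
  point load 24.5 at a = 1.88: Pa²(3L − a)/(6EI) = 189.3/EI
  clockwise couple 39.25 at a = 1.25: M₀a(2L − a)/(2EI) = 214.6/EI
  δ_0 = 404/EI
Flexibility coefficient — unit upward force at B: δ_{BB} = L³/(3EI) = 41.67/EI.
With EI = 53000 kN·m²: δ_0 = 0.007623 m and δ_{BB} = 0.000786 m/kN.
Compatibility — the spring shortens by R_B/k under the reaction it provides: δ_0 − R_B·δ_{BB} = R_B/k. With 1/k = 0.000149 m/kN, R_B = δ_0 / (δ_{BB} + 1/k) = 0.007623 / (0.000786 + 0.000149) = 8.149 kN.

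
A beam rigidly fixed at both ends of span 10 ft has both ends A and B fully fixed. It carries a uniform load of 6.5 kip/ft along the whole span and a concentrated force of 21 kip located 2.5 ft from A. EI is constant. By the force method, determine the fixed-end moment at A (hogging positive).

M_A = 83.7 kip·ft

Release both end moments; the primary structure is a simply-supported span AB with redundants M_A and M_B.
Simple-span end rotations at A and B under the given loads:
  at A: UDL 6.5: wL³/(24EI) = 270.8/EI
  at B: UDL 6.5: wL³/(24EI) = 270.8/EI
  at A: point load 21 at a = 2.5: Pab(L + b)/(6LEI) = 114.8/EI
  at B: point load 21 at a = 2.5: Pab(L + a)/(6LEI) = 82.03/EI
  θ_A0 = 385.7/EI,  θ_B0 = 352.9/EI
Flexibility coefficients: a unit moment at one end gives L/(3EI) there and L/(6EI) at the far end, so f₁₁ = f₂₂ = 3.333/EI and f₁₂ = f₂₁ = 1.667/EI.
Compatibility — zero rotation at each built-in end:
  3.333 M_A + 1.667 M_B = 385.7
  1.667 M_A + 3.333 M_B = 352.9
Solving the pair gives M_A = 83.7 kip·ft and M_B = 64.01 kip·ft (hogging).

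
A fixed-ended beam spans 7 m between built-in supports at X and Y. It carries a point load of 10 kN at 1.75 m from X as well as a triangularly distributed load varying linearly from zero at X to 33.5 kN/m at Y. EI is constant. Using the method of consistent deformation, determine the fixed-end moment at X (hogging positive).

M_X = 64.56 kN·m

Release both end moments; the primary structure is a simply-supported span XY with redundants M_X and M_Y.
Simple-span end rotations at X and Y under the given loads:
  at X: point load 10 at a = 1.75: Pab(L + b)/(6LEI) = 26.8/EI
  at Y: point load 10 at a = 1.75: Pab(L + a)/(6LEI) = 19.14/EI
  at X: triangular load, peak 33.5: 7w₀L³/(360EI) = 223.4/EI
  at Y: triangular load, peak 33.5: w₀L³/(45EI) = 255.3/EI
  θ_X0 = 250.2/EI,  θ_Y0 = 274.5/EI
Flexibility coefficients: a unit moment at one end gives L/(3EI) there and L/(6EI) at the far end, so f₁₁ = f₂₂ = 2.333/EI and f₁₂ = f₂₁ = 1.167/EI.
Compatibility — zero rotation at each built-in end:
  2.333 M_X + 1.167 M_Y = 250.2
  1.167 M_X + 2.333 M_Y = 274.5
Solving the pair gives M_X = 64.56 kN·m and M_Y = 85.36 kN·m (hogging).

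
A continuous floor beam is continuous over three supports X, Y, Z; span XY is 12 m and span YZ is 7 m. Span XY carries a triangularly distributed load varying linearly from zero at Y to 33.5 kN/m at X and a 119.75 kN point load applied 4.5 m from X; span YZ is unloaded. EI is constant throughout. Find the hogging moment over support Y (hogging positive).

M_Y = 324 kN·m

Insert a hinge at Y; M_Y is the redundant, and each span becomes simply supported.
Rotations at Y on the released spans (each span's end-slope, ×1/EI):
  span XY: triangular load, peak 33.5: 7w₀L³/(360EI) = 1126/EI
  span XY: point load 119.75 at a = 4.5: Pab(L + a)/(6LEI) = 926.2/EI
  relative rotation θ_0 = (2052 + 0)/EI = 2052/EI
A unit hogging moment at Y produces rotation L₁/(3EI) + L₂/(3EI) = 6.333/EI.
Compatibility: M_Y·(L₁+L₂)/(3EI) = θ_0, giving M_Y = 324 kN·m (hogging).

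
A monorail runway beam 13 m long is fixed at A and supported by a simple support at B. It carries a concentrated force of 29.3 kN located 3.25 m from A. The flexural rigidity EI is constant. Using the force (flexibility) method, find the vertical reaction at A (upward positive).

Release the roller at B. Primary structure: cantilever fixed at A.
Primary-structure tip deflection at B by superposition:
  point load 29.3 at a = 3.25: Pa²(3L − a)/(6EI) = 1844/EI
Flexibility coefficient — unit upward force at B: δ_{BB} = L³/(3EI) = 732.3/EI.
The prop prevents deflection at B: R_B = δ_0/δ_{BB} = 1844/732.3 = 2.518 kN.
Vertical equilibrium: R_A = ΣP − R_B = 29.3 − 2.518 = 26.78 kN.

R_A = 26.78 kN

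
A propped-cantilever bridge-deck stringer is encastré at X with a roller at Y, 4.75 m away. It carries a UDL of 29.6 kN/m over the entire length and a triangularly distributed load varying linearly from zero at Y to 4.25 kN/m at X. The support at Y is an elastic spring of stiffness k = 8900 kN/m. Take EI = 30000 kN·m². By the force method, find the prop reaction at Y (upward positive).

Take the reaction at Y as the redundant and release it; the primary structure is a cantilever fixed at X.
Deflection at Y on the released cantilever, summing each load's contribution:
  UDL 29.6: wL⁴/(8EI) = 1884/EI
  triangular load, peak 4.25 at the fixed end: w₀L⁴/(30EI) = 72.12/EI
  δ_0 = 1956/EI
Flexibility coefficient — unit upward force at Y: δ_{YY} = L³/(3EI) = 35.72/EI.
With EI = 30000 kN·m²: δ_0 = 0.065189 m and δ_{YY} = 0.001191 m/kN.
Compatibility — the spring shortens by R_Y/k under the reaction it provides: δ_0 − R_Y·δ_{YY} = R_Y/k. With 1/k = 0.000112 m/kN, R_Y = δ_0 / (δ_{YY} + 1/k) = 0.065189 / (0.001191 + 0.000112) = 50.02 kN.

R_Y = 50.02 kN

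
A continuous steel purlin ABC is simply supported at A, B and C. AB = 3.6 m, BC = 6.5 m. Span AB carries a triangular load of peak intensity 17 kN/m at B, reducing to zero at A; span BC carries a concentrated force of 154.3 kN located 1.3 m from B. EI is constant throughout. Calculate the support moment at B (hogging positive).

M_B = 98.18 kN·m

Insert a hinge at B; M_B is the redundant, and each span becomes simply supported.
End slopes at the hinge B, treating each span as simply supported:
  span AB: triangular load, peak 17: w₀L³/(45EI) = 17.63/EI
  span BC: point load 154.3 at a = 1.3: Pab(L + b)/(6LEI) = 312.9/EI
  relative rotation θ_0 = (17.63 + 312.9)/EI = 330.5/EI
A unit hogging moment at B produces rotation L₁/(3EI) + L₂/(3EI) = 3.367/EI.
Compatibility: M_B·(L₁+L₂)/(3EI) = θ_0, giving M_B = 98.18 kN·m (hogging).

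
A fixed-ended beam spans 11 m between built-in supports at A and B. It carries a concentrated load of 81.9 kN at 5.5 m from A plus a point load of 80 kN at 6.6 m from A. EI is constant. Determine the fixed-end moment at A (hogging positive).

M_A = 197.1 kN·m

Release both end moments; the primary structure is a simply-supported span AB with redundants M_A and M_B.
On the primary (simply-supported) span, the end slopes from the loading are:
  at A: point load 81.9 at a = 5.5: Pab(L + b)/(6LEI) = 619.4/EI
  at B: point load 81.9 at a = 5.5: Pab(L + a)/(6LEI) = 619.4/EI
  at A: point load 80 at a = 6.6: Pab(L + b)/(6LEI) = 542.1/EI
  at B: point load 80 at a = 6.6: Pab(L + a)/(6LEI) = 619.5/EI
  θ_A0 = 1161/EI,  θ_B0 = 1239/EI
Flexibility coefficients: a unit moment at one end gives L/(3EI) there and L/(6EI) at the far end, so f₁₁ = f₂₂ = 3.667/EI and f₁₂ = f₂₁ = 1.833/EI.
Compatibility — zero rotation at each built-in end:
  3.667 M_A + 1.833 M_B = 1161
  1.833 M_A + 3.667 M_B = 1239
Solving the pair gives M_A = 197.1 kN·m and M_B = 239.3 kN·m (hogging).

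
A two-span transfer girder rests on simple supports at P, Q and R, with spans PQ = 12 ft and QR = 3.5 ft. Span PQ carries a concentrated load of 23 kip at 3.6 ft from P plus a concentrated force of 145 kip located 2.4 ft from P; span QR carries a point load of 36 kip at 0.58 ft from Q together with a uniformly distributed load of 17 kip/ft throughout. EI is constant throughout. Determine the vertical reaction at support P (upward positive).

R_P = 118.1 kip

Take M_Q as the redundant. Released structure: two simple spans PQ and QR with a hinge at Q.
Rotations at Q on the released spans (each span's end-slope, ×1/EI):
  span PQ: point load 23 at a = 3.6: Pab(L + a)/(6LEI) = 150.7/EI
  span PQ: point load 145 at a = 2.4: Pab(L + a)/(6LEI) = 668.2/EI
  span QR: point load 36 at a = 0.58: Pab(L + b)/(6LEI) = 18.64/EI
  span QR: UDL 17: wL³/(24EI) = 30.37/EI
  relative rotation θ_0 = (818.9 + 49.01)/EI = 867.9/EI
A unit hogging moment at Q produces rotation L₁/(3EI) + L₂/(3EI) = 5.167/EI.
Compatibility: M_Q·(L₁+L₂)/(3EI) = θ_0, giving M_Q = 168 kip·ft (hogging).
Span PQ, ΣM about P with M_Q applied at Q: R_Q^{PQ}·12 = 430.8 + 168, so R_Q^{PQ} = 49.9 kip and R_P = 168 − 49.9 = 118.1 kip.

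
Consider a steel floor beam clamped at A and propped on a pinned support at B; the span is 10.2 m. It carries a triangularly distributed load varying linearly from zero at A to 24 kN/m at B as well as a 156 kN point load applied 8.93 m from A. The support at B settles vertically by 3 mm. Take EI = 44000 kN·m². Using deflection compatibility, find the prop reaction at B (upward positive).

R_B = 194 kN

Choose R_B as the redundant. The primary structure is the cantilever fixed at A.
Free-end deflection of the primary structure under the applied loading (downward +):
  triangular load, peak 24 at the free end: 11w₀L⁴/(120EI) = 23814/EI
  point load 156 at a = 8.93: Pa²(3L − a)/(6EI) = 44930/EI
  δ_0 = 68743/EI
Flexibility coefficient — unit upward force at B: δ_{BB} = L³/(3EI) = 353.7/EI.
With EI = 44000 kN·m²: δ_0 = 1.5623 m and δ_{BB} = 0.008039 m/kN.
Compatibility — the beam at B must follow the support down by 0.003 m: δ_0 − R_B·δ_{BB} = 0.003, so R_B = (1.5623 − 0.003)/0.008039 = 194 kN.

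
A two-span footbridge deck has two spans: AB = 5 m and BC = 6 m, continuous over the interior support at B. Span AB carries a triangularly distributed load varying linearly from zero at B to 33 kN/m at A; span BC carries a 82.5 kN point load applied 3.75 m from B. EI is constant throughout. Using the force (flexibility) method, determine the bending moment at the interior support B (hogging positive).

M_B = 65.38 kN·m

Take M_B as the redundant. Released structure: two simple spans AB and BC with a hinge at B.
Discontinuity in slope at B on the released structure — sum the simple-span end rotations:
  span AB: triangular load, peak 33: 7w₀L³/(360EI) = 80.21/EI
  span BC: point load 82.5 at a = 3.75: Pab(L + b)/(6LEI) = 159.5/EI
  relative rotation θ_0 = (80.21 + 159.5)/EI = 239.7/EI
A unit hogging moment at B produces rotation L₁/(3EI) + L₂/(3EI) = 3.667/EI.
Slope continuity at B: θ_0 = M_B·3.667/EI, so M_B = 239.7/3.667 = 65.38 kN·m (hogging).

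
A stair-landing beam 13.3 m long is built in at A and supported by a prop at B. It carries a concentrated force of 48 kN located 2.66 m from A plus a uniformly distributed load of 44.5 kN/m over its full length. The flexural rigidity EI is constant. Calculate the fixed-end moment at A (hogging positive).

Take the reaction at B as the redundant and release it; the primary structure is a cantilever fixed at A.
Downward deflection at the released point B due to the loads:
  point load 48 at a = 2.66: Pa²(3L − a)/(6EI) = 2108/EI
  UDL 44.5: wL⁴/(8EI) = 174051/EI
  δ_0 = 176159/EI
Flexibility coefficient — unit upward force at B: δ_{BB} = L³/(3EI) = 784.2/EI.
Compatibility at B: δ_0 − R_B·δ_{BB} = 0, so R_B = 176159/784.2 = 224.6 kN.
Moment equilibrium about A: M_A = Σ(load moments about A) − R_B·L = 4063 − 224.6×13.3 = 1076 kN·m.

M_A = 1076 kN·m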